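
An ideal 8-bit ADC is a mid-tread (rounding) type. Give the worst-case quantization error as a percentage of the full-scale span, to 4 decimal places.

Rounding → worst-case error = ½ LSB = V_FS/2^9, so 100/512 = 0.195312 % of full scale.

0.1953 %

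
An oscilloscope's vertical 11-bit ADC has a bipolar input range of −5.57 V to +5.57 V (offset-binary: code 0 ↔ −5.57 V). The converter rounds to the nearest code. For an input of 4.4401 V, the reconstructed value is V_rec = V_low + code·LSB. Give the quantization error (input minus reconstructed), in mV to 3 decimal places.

One LSB is 11.14 V / 2048 = 5.439 mV.
Scaled input = 1840.2769 LSBs, so code = 1840.
Code 1840 maps back to (−5.57) + 1840×0.00543945 V = 4.4385937 V.
Error = 4.4401 − 4.4385937 = 0.00150625 V = 1.506 mV.

1.506 mV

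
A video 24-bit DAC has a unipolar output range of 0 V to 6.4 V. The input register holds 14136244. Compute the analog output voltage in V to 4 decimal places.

LSB = 6.4 V / 2^24 = 0.38 µV.
V_out = 0 + 14136244 × 3.8147e-07 V = 5.39255 V.

5.3925 V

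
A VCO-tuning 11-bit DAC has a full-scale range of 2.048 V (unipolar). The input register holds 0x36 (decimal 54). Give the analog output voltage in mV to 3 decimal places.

54.000 mV

LSB = 2.048 V / 2^11 = 1.000 mV.
Code 0x36 = 54 decimal.
V_out = 0 + 54 × 0.001 V = 0.054 V.
= 54.000 mV.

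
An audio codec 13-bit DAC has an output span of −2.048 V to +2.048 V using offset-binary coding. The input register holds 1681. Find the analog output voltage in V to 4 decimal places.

LSB = 4.096 V / 2^13 = 0.500 mV.
V_out = (−2.048) + 1681 × 0.0005 V = -1.2075 V.

-1.2075 V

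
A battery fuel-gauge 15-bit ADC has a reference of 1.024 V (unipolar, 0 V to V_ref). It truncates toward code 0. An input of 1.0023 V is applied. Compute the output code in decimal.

With 32768 levels over 1.024 V, one step is 31.25 µV.
Input sits at 32073.600 steps above V_low.
Floor → code 32073.

code 32073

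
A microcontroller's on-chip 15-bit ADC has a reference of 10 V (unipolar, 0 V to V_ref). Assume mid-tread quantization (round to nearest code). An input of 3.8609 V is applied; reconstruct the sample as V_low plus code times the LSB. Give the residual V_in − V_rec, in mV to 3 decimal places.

0.121 mV

LSB = 10/2^15 = 305.18 µV.
Scaled input = 12651.3971 LSBs, so code = 12651.
Reconstructed: 3.8607788 V.
Difference: 0.000121191 V → 0.121 mV.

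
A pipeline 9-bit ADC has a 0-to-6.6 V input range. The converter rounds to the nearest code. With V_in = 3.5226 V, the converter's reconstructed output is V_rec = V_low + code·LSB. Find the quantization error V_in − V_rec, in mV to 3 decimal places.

LSB = 6.6/2^9 = 12.891 mV.
(3.5226 − 0)/0.0128906 = 273.2684; round gives code 273.
V_rec = 0 + 273·0.0128906 = 3.5191406 V.
Error = 3.5226 − 3.5191406 = 0.00345938 V = 3.459 mV.

3.459 mV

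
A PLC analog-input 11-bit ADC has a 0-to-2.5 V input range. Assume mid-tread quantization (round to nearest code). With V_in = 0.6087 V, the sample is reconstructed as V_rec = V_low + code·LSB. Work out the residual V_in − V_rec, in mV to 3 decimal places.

LSB = 2.5/2^11 = 1.221 mV.
(0.6087 − 0)/0.0012207 = 498.6470; round gives code 499.
Reconstructed: 0.60913086 V.
Error = 0.6087 − 0.60913086 = -0.000430859 V = -0.431 mV.

-0.431 mV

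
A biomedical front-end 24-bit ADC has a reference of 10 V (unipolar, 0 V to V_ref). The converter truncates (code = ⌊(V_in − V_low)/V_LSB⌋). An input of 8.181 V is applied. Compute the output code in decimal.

code 13725440

Full-scale span = 10 V; LSB = 10/2^24 = 0.60 µV.
(V_in − V_low)/LSB = (8.181 − 0) / 5.96046e-07 = 13725440.410.
⌊·⌋(13725440.410) = 13725440.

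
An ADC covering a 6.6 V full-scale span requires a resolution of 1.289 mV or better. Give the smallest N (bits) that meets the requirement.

13 bits

Number of steps required ≥ 6.6 V / 1.289 mV = 5120.25.
Need 2^N ≥ 5120.25; 2^12 = 4096, 2^13 = 8192.
Minimum N = 13.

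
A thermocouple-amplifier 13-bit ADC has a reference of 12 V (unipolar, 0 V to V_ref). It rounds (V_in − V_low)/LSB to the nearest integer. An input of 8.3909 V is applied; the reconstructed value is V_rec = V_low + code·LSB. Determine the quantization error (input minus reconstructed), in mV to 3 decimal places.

One LSB is 12 V / 8192 = 1.465 mV.
(V_in − V_low)/LSB = (8.3909 − 0)/0.00146484 = 5728.1877 → code 5728 (round).
Code 5728 maps back to 0 + 5728×0.00146484 V = 8.390625 V.
Error = 8.3909 − 8.390625 = 0.000275 V = 0.275 mV.

0.275 mV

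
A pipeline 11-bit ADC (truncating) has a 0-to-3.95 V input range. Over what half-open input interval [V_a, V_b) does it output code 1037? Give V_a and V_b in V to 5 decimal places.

LSB = 3.95/2^11 = 1.929 mV.
V_a = V_low + 1037·LSB = 2.00007 V; V_b = V_low + 1038·LSB = 2.002 V.

[2.00007 V, 2.00200 V)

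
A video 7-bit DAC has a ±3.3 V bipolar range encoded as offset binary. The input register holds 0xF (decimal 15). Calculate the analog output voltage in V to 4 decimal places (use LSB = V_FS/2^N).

-2.5266 V

LSB = 6.6 V / 2^7 = 51.562 mV.
Code 0xF = 15 decimal.
V_out = (−3.3) + 15 × 0.0515625 V = -2.52656 V.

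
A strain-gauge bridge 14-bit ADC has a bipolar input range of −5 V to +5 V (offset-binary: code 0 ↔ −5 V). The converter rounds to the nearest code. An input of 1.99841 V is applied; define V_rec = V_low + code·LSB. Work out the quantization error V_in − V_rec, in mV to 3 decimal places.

One LSB is 10 V / 16384 = 0.610 mV.
(1.99841 − (−5))/0.000610352 = 11466.1949; round gives code 11466.
Reconstructed: 1.998291 V.
V_in − V_rec = 0.000118984 V = 0.119 mV.

0.119 mV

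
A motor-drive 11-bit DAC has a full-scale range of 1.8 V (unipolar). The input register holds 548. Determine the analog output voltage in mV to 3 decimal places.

481.641 mV

LSB = 1.8 V / 2^11 = 0.879 mV.
V_out = 0 + 548 × 0.000878906 V = 0.481641 V.
= 481.641 mV.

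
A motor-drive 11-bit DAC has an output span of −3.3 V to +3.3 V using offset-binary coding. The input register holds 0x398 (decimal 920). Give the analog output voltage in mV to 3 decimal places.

LSB = 6.6 V / 2^11 = 3.223 mV.
Code 0x398 = 920 decimal.
V_out = (−3.3) + 920 × 0.00322266 V = -0.335156 V.
= -335.156 mV.

-335.156 mV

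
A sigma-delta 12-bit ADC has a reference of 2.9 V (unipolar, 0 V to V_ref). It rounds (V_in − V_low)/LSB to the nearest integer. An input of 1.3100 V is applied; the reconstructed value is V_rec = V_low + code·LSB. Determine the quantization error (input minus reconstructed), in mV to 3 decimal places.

One LSB is 2.9 V / 4096 = 0.708 mV.
(1.3100 − 0)/0.000708008 = 1850.2621; round gives code 1850.
Reconstructed: 1.3098145 V.
Difference: 0.000185547 V → 0.186 mV.

0.186 mV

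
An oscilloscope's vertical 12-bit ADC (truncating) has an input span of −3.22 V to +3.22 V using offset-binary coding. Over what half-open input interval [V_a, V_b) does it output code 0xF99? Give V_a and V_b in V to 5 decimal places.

LSB = 6.44/2^12 = 1.572 mV.
Code 0xF99 = 3993 decimal.
V_a = V_low + 3993·LSB = 3.05806 V; V_b = V_low + 3994·LSB = 3.05963 V.

[3.05806 V, 3.05963 V)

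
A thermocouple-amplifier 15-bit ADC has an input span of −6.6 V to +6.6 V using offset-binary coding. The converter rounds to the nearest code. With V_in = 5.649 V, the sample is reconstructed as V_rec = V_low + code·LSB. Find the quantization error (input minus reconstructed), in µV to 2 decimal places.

86.43 µV

One LSB is 13.2 V / 32768 = 402.83 µV.
(5.649 − (−6.6))/0.000402832 = 30407.2145; round gives code 30407.
Reconstructed: 5.6489136 V.
Difference: 8.64258e-05 V → 86.43 µV.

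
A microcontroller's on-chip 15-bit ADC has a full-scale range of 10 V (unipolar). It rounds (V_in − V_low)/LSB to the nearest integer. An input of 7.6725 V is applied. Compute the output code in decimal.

code 25141

LSB = 10 V / 32768 = 305.18 µV.
Input sits at 25141.248 steps above V_low.
round(25141.248) = 25141.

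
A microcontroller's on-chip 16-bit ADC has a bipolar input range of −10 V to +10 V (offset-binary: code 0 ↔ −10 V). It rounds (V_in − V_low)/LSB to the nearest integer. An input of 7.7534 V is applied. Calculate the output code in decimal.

LSB = 20 V / 65536 = 305.18 µV.
(7.7534 − (−10)) / 0.000305176 = 58174.341 LSBs.
So the output code is 58174.

code 58174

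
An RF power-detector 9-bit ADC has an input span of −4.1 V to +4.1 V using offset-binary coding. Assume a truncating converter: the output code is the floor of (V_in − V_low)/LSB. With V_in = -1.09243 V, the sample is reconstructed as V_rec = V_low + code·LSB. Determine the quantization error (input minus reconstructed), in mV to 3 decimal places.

12.648 mV

One LSB is 8.2 V / 512 = 16.016 mV.
Scaled input = 187.7897 LSBs, so code = 187.
V_rec = (−4.1) + 187·0.0160156 = -1.1050781 V.
Difference: 0.0126481 V → 12.648 mV.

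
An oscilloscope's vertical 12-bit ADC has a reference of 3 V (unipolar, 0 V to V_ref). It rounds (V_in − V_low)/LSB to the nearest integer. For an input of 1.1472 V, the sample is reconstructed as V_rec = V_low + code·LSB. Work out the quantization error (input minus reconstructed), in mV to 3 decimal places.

LSB = 3/2^12 = 0.732 mV.
Scaled input = 1566.3104 LSBs, so code = 1566.
Code 1566 maps back to 0 + 1566×0.000732422 V = 1.1469727 V.
V_in − V_rec = 0.000227344 V = 0.227 mV.

0.227 mV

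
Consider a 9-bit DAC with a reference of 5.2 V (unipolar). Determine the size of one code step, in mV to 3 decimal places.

10.156 mV

Full-scale span = 5.2 V.
LSB = 5.2 / 2^9 = 5.2 / 512 = 0.0101563 V = 10.156 mV.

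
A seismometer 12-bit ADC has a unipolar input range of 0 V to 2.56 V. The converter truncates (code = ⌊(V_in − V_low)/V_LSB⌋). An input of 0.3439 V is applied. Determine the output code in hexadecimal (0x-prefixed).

Full-scale span = 2.56 V; LSB = 2.56/2^12 = 0.625 mV.
(V_in − V_low)/LSB = (0.3439 − 0) / 0.000625 = 550.240.
So the output code is 550.
In hexadecimal (0x-prefixed): 0x226.

code 0x226 (decimal 550)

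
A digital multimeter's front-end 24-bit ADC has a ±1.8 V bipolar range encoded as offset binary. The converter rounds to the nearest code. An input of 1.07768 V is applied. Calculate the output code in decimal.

With 16777216 levels over 3.6 V, one step is 0.21 µV.
(V_in − V_low)/LSB = (1.07768 − (−1.8)) / 2.14577e-07 = 13410960.816.
Round → code 13410961.

code 13410961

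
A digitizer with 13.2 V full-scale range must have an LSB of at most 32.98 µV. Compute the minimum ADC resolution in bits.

Number of steps required ≥ 13.2 V / 32.98 µV = 400242.57.
Need 2^N ≥ 400242.57; 2^18 = 262144, 2^19 = 524288.
Minimum N = 19.

19 bits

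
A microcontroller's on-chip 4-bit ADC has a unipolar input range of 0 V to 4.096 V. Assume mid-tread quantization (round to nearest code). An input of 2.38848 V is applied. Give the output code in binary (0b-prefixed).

With 16 levels over 4.096 V, one step is 256.000 mV.
(V_in − V_low)/LSB = (2.38848 − 0) / 0.256 = 9.330.
round(9.330) = 9.
In binary (0b-prefixed): 0b1001.

code 0b1001 (decimal 9)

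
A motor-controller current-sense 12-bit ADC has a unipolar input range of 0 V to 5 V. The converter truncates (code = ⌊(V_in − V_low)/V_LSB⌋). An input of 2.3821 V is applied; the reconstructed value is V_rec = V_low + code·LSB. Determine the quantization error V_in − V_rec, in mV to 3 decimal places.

0.508 mV

One LSB is 5 V / 4096 = 1.221 mV.
(V_in − V_low)/LSB = (2.3821 − 0)/0.0012207 = 1951.4163 → code 1951 (floor).
V_rec = 0 + 1951·0.0012207 = 2.3815918 V.
Difference: 0.000508203 V → 0.508 mV.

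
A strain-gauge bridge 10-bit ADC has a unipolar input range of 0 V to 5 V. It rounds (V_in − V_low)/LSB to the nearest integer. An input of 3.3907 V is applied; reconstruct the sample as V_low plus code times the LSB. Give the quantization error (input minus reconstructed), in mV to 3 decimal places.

LSB = 5/2^10 = 4.883 mV.
(V_in − V_low)/LSB = (3.3907 − 0)/0.00488281 = 694.4154 → code 694 (round).
Reconstructed: 3.3886719 V.
V_in − V_rec = 0.00202812 V = 2.028 mV.

2.028 mV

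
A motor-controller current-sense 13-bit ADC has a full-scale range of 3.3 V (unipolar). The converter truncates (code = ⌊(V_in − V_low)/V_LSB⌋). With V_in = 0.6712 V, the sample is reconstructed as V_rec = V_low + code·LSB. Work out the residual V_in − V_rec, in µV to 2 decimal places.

81.84 µV

LSB = 3.3/2^13 = 402.83 µV.
Scaled input = 1666.2032 LSBs, so code = 1666.
Code 1666 maps back to 0 + 1666×0.000402832 V = 0.67111816 V.
V_in − V_rec = 8.18359e-05 V = 81.84 µV.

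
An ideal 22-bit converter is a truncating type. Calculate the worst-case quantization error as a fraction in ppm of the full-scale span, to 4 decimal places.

0.2384 ppm

Truncating → worst-case error = 1 LSB = V_FS/2^22, so 1e+06/4194304 = 0.238419 ppm of full scale.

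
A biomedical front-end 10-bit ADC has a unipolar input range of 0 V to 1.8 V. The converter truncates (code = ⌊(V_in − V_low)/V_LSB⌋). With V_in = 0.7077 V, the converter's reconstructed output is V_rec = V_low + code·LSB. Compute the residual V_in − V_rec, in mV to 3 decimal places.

One LSB is 1.8 V / 1024 = 1.758 mV.
(0.7077 − 0)/0.00175781 = 402.6027; ⌊·⌋ gives code 402.
Code 402 maps back to 0 + 402×0.00175781 V = 0.70664063 V.
Error = 0.7077 − 0.70664063 = 0.00105937 V = 1.059 mV.

1.059 mV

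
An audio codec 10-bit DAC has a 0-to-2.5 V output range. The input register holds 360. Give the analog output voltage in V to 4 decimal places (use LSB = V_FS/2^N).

0.8789 V

LSB = 2.5 V / 2^10 = 2.441 mV.
V_out = 0 + 360 × 0.00244141 V = 0.878906 V.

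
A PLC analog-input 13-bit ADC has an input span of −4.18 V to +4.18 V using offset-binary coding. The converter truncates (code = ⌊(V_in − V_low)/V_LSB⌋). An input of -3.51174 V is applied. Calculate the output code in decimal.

code 654

Full-scale span = 8.36 V; LSB = 8.36/2^13 = 1.021 mV.
(-3.51174 − (−4.18)) / 0.00102051 = 654.831 LSBs.
⌊·⌋(654.831) = 654.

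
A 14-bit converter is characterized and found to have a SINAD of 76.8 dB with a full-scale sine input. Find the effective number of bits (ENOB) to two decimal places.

ENOB = (SINAD − 1.76) / 6.02 = (76.8 − 1.76)/6.02 = 12.465.

12.47 bits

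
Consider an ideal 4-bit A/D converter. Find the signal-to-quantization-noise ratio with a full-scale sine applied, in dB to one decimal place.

25.8 dB

SNR ≈ 6.02·N + 1.76 dB = 6.02·4 + 1.76 = 25.84 dB.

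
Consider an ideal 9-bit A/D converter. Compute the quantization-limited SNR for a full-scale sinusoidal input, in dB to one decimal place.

55.9 dB

SNR ≈ 6.02·N + 1.76 dB = 6.02·9 + 1.76 = 55.94 dB.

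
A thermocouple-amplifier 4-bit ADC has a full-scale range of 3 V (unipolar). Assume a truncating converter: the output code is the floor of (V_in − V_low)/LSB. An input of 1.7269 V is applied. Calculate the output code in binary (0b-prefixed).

code 0b1001 (decimal 9)

With 16 levels over 3 V, one step is 187.500 mV.
Input sits at 9.210 steps above V_low.
⌊·⌋(9.210) = 9.
In binary (0b-prefixed): 0b1001.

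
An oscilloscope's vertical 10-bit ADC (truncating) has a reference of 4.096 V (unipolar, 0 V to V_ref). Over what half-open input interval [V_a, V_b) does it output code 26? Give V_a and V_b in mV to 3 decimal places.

LSB = 4.096/2^10 = 4.000 mV.
V_a = V_low + 26·LSB = 0.104 V; V_b = V_low + 27·LSB = 0.108 V.

[104.000 mV, 108.000 mV)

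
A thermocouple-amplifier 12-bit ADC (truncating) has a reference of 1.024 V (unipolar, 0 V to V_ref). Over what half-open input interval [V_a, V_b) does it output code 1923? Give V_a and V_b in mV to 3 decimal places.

[480.750 mV, 481.000 mV)

LSB = 1.024/2^12 = 250.00 µV.
V_a = V_low + 1923·LSB = 0.48075 V; V_b = V_low + 1924·LSB = 0.481 V.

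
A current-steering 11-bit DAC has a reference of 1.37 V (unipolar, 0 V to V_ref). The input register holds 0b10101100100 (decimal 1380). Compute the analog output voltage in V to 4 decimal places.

0.9231 V

LSB = 1.37 V / 2^11 = 0.669 mV.
Code 0b10101100100 = 1380 decimal.
V_out = 0 + 1380 × 0.000668945 V = 0.923145 V.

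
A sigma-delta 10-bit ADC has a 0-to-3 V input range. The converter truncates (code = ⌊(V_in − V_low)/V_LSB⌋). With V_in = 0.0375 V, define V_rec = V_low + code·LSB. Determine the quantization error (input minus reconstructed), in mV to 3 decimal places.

LSB = 3/2^10 = 2.930 mV.
(0.0375 − 0)/0.00292969 = 12.8000; ⌊·⌋ gives code 12.
V_rec = 0 + 12·0.00292969 = 0.03515625 V.
Difference: 0.00234375 V → 2.344 mV.

2.344 mV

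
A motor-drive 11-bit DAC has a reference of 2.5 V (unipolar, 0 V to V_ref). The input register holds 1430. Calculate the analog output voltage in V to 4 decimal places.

LSB = 2.5 V / 2^11 = 1.221 mV.
V_out = 0 + 1430 × 0.0012207 V = 1.74561 V.

1.7456 V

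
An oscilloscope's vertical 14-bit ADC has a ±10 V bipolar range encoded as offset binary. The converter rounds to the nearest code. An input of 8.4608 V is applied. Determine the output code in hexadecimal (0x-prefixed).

Full-scale span = 20 V; LSB = 20/2^14 = 1.221 mV.
Input sits at 15123.087 steps above V_low.
Round → code 15123.
In hexadecimal (0x-prefixed): 0x3B13.

code 0x3B13 (decimal 15123)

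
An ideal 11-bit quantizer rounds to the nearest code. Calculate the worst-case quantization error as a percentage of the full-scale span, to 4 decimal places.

Rounding → worst-case error = ½ LSB = V_FS/2^12, so 100/4096 = 0.0244141 % of full scale.

0.0244 %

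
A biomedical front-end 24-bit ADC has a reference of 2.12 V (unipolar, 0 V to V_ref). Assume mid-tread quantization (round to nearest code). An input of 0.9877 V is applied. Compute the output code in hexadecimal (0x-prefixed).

With 16777216 levels over 2.12 V, one step is 0.13 µV.
Input sits at 7816441.624 steps above V_low.
round(7816441.624) = 7816442.
In hexadecimal (0x-prefixed): 0x7744FA.

code 0x7744FA (decimal 7816442)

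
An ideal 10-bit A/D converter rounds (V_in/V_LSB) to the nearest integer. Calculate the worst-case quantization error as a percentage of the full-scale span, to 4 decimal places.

0.0488 %

Rounding → worst-case error = ½ LSB = V_FS/2^11, so 100/2048 = 0.0488281 % of full scale.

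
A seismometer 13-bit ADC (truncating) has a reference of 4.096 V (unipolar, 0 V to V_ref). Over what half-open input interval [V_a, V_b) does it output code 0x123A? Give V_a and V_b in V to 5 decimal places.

LSB = 4.096/2^13 = 0.500 mV.
Code 0x123A = 4666 decimal.
V_a = V_low + 4666·LSB = 2.333 V; V_b = V_low + 4667·LSB = 2.3335 V.

[2.33300 V, 2.33350 V)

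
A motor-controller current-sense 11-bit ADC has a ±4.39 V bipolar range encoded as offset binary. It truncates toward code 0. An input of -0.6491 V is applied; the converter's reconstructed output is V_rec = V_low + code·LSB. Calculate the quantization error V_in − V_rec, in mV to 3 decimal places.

Step size: 8.78 V ÷ 2^11 = 4.287 mV.
Scaled input = 872.5926 LSBs, so code = 872.
Code 872 maps back to (−4.39) + 872×0.00428711 V = -0.65164062 V.
V_in − V_rec = 0.00254062 V = 2.541 mV.

2.541 mV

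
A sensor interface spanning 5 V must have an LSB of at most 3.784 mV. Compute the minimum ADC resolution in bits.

Number of steps required ≥ 5 V / 3.784 mV = 1321.35.
Need 2^N ≥ 1321.35; 2^10 = 1024, 2^11 = 2048.
Minimum N = 11.

11 bits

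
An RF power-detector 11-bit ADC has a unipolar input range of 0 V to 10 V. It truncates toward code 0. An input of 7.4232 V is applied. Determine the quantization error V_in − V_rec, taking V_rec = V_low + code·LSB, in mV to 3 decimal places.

1.325 mV

Step size: 10 V ÷ 2^11 = 4.883 mV.
Scaled input = 1520.2714 LSBs, so code = 1520.
Code 1520 maps back to 0 + 1520×0.00488281 V = 7.421875 V.
Difference: 0.001325 V → 1.325 mV.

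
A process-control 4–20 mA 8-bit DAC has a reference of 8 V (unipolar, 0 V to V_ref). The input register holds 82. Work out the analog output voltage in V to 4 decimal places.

2.5625 V

LSB = 8 V / 2^8 = 31.250 mV.
V_out = 0 + 82 × 0.03125 V = 2.5625 V.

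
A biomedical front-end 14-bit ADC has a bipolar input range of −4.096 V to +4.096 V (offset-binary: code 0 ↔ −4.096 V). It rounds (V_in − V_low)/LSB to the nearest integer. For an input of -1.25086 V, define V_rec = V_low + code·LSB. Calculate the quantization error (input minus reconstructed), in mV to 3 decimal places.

0.140 mV

LSB = 8.192/2^14 = 0.500 mV.
(-1.25086 − (−4.096))/0.0005 = 5690.2800; round gives code 5690.
Code 5690 maps back to (−4.096) + 5690×0.0005 V = -1.251 V.
Difference: 0.00014 V → 0.140 mV.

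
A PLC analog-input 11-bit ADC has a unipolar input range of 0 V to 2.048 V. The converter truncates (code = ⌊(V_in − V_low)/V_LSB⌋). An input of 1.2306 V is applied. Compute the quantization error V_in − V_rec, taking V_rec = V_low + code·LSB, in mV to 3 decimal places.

LSB = 2.048/2^11 = 1.000 mV.
Scaled input = 1230.6000 LSBs, so code = 1230.
Code 1230 maps back to 0 + 1230×0.001 V = 1.23 V.
V_in − V_rec = 0.0006 V = 0.600 mV.

0.600 mV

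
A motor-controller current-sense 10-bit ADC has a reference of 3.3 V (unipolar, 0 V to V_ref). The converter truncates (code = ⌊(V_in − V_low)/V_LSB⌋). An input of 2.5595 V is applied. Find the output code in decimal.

code 794

LSB = 3.3 V / 1024 = 3.223 mV.
(V_in − V_low)/LSB = (2.5595 − 0) / 0.00322266 = 794.221.
Floor → code 794.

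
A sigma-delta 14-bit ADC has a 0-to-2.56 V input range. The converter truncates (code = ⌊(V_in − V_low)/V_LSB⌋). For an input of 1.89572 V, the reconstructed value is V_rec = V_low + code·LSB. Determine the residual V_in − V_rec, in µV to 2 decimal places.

One LSB is 2.56 V / 16384 = 156.25 µV.
(1.89572 − 0)/0.00015625 = 12132.6080; ⌊·⌋ gives code 12132.
Code 12132 maps back to 0 + 12132×0.00015625 V = 1.895625 V.
V_in − V_rec = 9.5e-05 V = 95.00 µV.

95.00 µV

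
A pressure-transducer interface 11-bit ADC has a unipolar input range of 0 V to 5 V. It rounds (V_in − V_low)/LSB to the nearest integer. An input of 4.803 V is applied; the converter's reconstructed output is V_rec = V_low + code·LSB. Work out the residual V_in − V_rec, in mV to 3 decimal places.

LSB = 5/2^11 = 2.441 mV.
(4.803 − 0)/0.00244141 = 1967.3088; round gives code 1967.
Code 1967 maps back to 0 + 1967×0.00244141 V = 4.8022461 V.
Difference: 0.000753906 V → 0.754 mV.

0.754 mV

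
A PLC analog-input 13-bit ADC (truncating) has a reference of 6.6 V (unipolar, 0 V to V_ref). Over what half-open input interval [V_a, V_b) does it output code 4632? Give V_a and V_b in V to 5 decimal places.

[3.73184 V, 3.73264 V)

LSB = 6.6/2^13 = 0.806 mV.
V_a = V_low + 4632·LSB = 3.73184 V; V_b = V_low + 4633·LSB = 3.73264 V.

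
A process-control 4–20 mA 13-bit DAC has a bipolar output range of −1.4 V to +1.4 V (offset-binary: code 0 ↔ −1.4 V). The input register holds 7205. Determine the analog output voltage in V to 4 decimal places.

LSB = 2.8 V / 2^13 = 341.80 µV.
V_out = (−1.4) + 7205 × 0.000341797 V = 1.06265 V.

1.0626 V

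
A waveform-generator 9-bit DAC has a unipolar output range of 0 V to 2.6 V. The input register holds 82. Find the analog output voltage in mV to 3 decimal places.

LSB = 2.6 V / 2^9 = 5.078 mV.
V_out = 0 + 82 × 0.00507813 V = 0.416406 V.
= 416.406 mV.

416.406 mV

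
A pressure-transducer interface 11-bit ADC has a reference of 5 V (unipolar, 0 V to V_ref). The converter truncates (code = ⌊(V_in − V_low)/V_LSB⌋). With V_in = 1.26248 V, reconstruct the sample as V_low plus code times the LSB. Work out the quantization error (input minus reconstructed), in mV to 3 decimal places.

0.273 mV

LSB = 5/2^11 = 2.441 mV.
Scaled input = 517.1118 LSBs, so code = 517.
Reconstructed: 1.262207 V.
Error = 1.26248 − 1.262207 = 0.000272969 V = 0.273 mV.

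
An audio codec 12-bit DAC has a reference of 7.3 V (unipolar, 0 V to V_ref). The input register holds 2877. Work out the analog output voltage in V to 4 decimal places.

LSB = 7.3 V / 2^12 = 1.782 mV.
V_out = 0 + 2877 × 0.00178223 V = 5.12747 V.

5.1275 V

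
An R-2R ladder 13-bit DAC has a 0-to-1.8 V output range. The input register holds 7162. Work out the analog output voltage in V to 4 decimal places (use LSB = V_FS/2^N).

LSB = 1.8 V / 2^13 = 219.73 µV.
V_out = 0 + 7162 × 0.000219727 V = 1.57368 V.

1.5737 V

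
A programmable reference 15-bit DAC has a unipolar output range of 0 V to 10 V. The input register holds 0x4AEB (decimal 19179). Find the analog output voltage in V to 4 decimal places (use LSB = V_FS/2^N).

LSB = 10 V / 2^15 = 305.18 µV.
Code 0x4AEB = 19179 decimal.
V_out = 0 + 19179 × 0.000305176 V = 5.85297 V.

5.8530 V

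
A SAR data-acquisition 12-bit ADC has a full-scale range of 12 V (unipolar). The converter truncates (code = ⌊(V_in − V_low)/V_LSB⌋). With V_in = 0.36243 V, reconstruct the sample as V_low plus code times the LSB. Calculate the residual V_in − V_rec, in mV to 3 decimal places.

2.078 mV

LSB = 12/2^12 = 2.930 mV.
Scaled input = 123.7094 LSBs, so code = 123.
Reconstructed: 0.36035156 V.
Difference: 0.00207844 V → 2.078 mV.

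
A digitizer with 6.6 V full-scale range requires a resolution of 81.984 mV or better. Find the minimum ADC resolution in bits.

7 bits

Number of steps required ≥ 6.6 V / 81.984 mV = 80.50.
Need 2^N ≥ 80.50; 2^6 = 64, 2^7 = 128.
Minimum N = 7.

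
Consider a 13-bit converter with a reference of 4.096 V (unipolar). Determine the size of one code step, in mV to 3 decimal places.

Full-scale span = 4.096 V.
LSB = 4.096 / 2^13 = 4.096 / 8192 = 0.0005 V = 0.500 mV.

0.500 mV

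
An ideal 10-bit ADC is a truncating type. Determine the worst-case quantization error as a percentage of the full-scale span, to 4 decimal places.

Truncating → worst-case error = 1 LSB = V_FS/2^10, so 100/1024 = 0.0976562 % of full scale.

0.0977 %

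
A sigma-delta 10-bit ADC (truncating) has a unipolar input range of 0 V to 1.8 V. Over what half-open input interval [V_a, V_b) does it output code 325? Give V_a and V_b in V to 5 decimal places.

[0.57129 V, 0.57305 V)

LSB = 1.8/2^10 = 1.758 mV.
V_a = V_low + 325·LSB = 0.571289 V; V_b = V_low + 326·LSB = 0.573047 V.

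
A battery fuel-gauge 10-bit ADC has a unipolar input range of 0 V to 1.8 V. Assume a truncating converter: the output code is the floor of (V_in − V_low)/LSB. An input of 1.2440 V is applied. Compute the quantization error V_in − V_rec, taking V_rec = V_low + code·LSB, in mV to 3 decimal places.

One LSB is 1.8 V / 1024 = 1.758 mV.
(1.2440 − 0)/0.00175781 = 707.6978; ⌊·⌋ gives code 707.
Reconstructed: 1.2427734 V.
Error = 1.2440 − 1.2427734 = 0.00122656 V = 1.227 mV.

1.227 mV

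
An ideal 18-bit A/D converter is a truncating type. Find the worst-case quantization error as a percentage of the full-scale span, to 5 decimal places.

0.00038 %

Truncating → worst-case error = 1 LSB = V_FS/2^18, so 100/262144 = 0.00038147 % of full scale.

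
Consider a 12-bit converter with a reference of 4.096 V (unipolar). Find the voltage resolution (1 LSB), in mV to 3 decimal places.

1.000 mV

Full-scale span = 4.096 V.
LSB = 4.096 / 2^12 = 4.096 / 4096 = 0.001 V = 1.000 mV.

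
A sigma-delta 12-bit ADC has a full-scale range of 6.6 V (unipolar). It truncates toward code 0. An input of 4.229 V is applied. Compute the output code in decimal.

code 2624

LSB = 6.6 V / 4096 = 1.611 mV.
(4.229 − 0) / 0.00161133 = 2624.543 LSBs.
Floor → code 2624.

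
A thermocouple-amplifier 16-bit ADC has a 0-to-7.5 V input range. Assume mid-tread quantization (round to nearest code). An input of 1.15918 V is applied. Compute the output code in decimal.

LSB = 7.5 V / 65536 = 114.44 µV.
(V_in − V_low)/LSB = (1.15918 − 0) / 0.000114441 = 10129.069.
Round → code 10129.

code 10129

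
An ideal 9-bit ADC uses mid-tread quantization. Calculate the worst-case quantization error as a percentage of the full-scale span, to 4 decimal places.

0.0977 %

Rounding → worst-case error = ½ LSB = V_FS/2^10, so 100/1024 = 0.0976562 % of full scale.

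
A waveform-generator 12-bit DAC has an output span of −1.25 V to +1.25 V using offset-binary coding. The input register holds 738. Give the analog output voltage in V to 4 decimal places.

-0.7996 V

LSB = 2.5 V / 2^12 = 0.610 mV.
V_out = (−1.25) + 738 × 0.000610352 V = -0.799561 V.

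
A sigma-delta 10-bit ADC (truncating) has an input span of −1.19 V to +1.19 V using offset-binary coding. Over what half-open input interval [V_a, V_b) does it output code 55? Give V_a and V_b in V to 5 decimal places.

[-1.06217 V, -1.05984 V)

LSB = 2.38/2^10 = 2.324 mV.
V_a = V_low + 55·LSB = -1.06217 V; V_b = V_low + 56·LSB = -1.05984 V.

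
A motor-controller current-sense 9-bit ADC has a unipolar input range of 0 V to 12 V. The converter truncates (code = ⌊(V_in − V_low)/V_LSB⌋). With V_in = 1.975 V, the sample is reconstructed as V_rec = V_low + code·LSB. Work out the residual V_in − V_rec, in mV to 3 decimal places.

6.250 mV

Step size: 12 V ÷ 2^9 = 23.438 mV.
(1.975 − 0)/0.0234375 = 84.2667; ⌊·⌋ gives code 84.
Code 84 maps back to 0 + 84×0.0234375 V = 1.96875 V.
V_in − V_rec = 0.00625 V = 6.250 mV.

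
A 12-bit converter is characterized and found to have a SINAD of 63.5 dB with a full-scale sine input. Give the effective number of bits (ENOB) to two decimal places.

10.26 bits

ENOB = (SINAD − 1.76) / 6.02 = (63.5 − 1.76)/6.02 = 10.256.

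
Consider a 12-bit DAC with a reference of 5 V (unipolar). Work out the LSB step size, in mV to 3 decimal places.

Full-scale span = 5 V.
LSB = 5 / 2^12 = 5 / 4096 = 0.0012207 V = 1.221 mV.

1.221 mV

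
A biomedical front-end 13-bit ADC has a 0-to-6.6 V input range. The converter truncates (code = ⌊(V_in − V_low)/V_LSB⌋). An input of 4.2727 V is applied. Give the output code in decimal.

code 5303

Full-scale span = 6.6 V; LSB = 6.6/2^13 = 0.806 mV.
(4.2727 − 0) / 0.000805664 = 5303.327 LSBs.
⌊·⌋(5303.327) = 5303.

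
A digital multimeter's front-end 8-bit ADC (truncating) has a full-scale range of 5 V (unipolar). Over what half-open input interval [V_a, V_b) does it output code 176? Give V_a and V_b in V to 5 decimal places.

[3.43750 V, 3.45703 V)

LSB = 5/2^8 = 19.531 mV.
V_a = V_low + 176·LSB = 3.4375 V; V_b = V_low + 177·LSB = 3.45703 V.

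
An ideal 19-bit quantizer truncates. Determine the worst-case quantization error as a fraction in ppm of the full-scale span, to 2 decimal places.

Truncating → worst-case error = 1 LSB = V_FS/2^19, so 1e+06/524288 = 1.90735 ppm of full scale.

1.91 ppm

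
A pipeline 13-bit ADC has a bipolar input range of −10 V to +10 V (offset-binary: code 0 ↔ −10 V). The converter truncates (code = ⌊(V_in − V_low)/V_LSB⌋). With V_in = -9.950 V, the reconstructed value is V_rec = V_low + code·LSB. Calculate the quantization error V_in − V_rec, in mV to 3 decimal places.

1.172 mV

Step size: 20 V ÷ 2^13 = 2.441 mV.
Scaled input = 20.4800 LSBs, so code = 20.
V_rec = (−10) + 20·0.00244141 = -9.9511719 V.
Error = -9.950 − (−9.9511719) = 0.00117187 V = 1.172 mV.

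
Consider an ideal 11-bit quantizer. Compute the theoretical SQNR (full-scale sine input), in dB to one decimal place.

68.0 dB

SNR ≈ 6.02·N + 1.76 dB = 6.02·11 + 1.76 = 67.98 dB.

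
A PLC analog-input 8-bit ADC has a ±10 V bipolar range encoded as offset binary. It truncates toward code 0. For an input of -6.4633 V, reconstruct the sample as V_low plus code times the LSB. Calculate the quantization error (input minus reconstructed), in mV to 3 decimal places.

21.075 mV

Step size: 20 V ÷ 2^8 = 78.125 mV.
(-6.4633 − (−10))/0.078125 = 45.2698; ⌊·⌋ gives code 45.
Code 45 maps back to (−10) + 45×0.078125 V = -6.484375 V.
V_in − V_rec = 0.021075 V = 21.075 mV.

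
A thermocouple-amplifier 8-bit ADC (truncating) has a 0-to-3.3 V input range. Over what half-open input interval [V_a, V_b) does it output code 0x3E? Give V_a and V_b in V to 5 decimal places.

LSB = 3.3/2^8 = 12.891 mV.
Code 0x3E = 62 decimal.
V_a = V_low + 62·LSB = 0.799219 V; V_b = V_low + 63·LSB = 0.812109 V.

[0.79922 V, 0.81211 V)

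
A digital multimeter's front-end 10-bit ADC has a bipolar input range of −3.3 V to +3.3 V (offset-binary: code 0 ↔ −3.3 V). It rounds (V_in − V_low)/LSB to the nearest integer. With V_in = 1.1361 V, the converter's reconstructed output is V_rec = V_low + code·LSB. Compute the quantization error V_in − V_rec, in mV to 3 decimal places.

1.725 mV

Step size: 6.6 V ÷ 2^10 = 6.445 mV.
(1.1361 − (−3.3))/0.00644531 = 688.2676; round gives code 688.
V_rec = (−3.3) + 688·0.00644531 = 1.134375 V.
V_in − V_rec = 0.001725 V = 1.725 mV.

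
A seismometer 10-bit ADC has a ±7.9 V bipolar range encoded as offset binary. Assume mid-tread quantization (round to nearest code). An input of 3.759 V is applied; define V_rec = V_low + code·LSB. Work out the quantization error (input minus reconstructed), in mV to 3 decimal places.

One LSB is 15.8 V / 1024 = 15.430 mV.
(V_in − V_low)/LSB = (3.759 − (−7.9))/0.0154297 = 755.6213 → code 756 (round).
Reconstructed: 3.7648437 V.
Error = 3.759 − 3.7648437 = -0.00584375 V = -5.844 mV.

-5.844 mV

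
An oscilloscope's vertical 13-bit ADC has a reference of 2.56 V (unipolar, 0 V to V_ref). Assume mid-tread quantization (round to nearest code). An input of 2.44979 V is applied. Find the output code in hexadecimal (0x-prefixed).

LSB = 2.56 V / 8192 = 312.50 µV.
(2.44979 − 0) / 0.0003125 = 7839.328 LSBs.
Round → code 7839.
In hexadecimal (0x-prefixed): 0x1E9F.

code 0x1E9F (decimal 7839)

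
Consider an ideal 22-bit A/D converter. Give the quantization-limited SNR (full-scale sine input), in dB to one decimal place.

134.2 dB

SNR ≈ 6.02·N + 1.76 dB = 6.02·22 + 1.76 = 134.20 dB.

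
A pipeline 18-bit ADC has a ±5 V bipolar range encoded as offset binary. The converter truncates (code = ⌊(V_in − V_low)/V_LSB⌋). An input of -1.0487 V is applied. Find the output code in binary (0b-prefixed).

With 262144 levels over 10 V, one step is 38.15 µV.
(-1.0487 − (−5)) / 3.8147e-05 = 103580.959 LSBs.
Floor → code 103580.
In binary (0b-prefixed): 0b11001010010011100.

code 0b11001010010011100 (decimal 103580)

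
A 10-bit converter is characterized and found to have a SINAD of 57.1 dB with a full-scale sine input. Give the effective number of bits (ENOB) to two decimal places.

9.19 bits

ENOB = (SINAD − 1.76) / 6.02 = (57.1 − 1.76)/6.02 = 9.193.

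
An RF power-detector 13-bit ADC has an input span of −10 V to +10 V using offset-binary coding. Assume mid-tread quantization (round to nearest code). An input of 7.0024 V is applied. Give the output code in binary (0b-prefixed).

Full-scale span = 20 V; LSB = 20/2^13 = 2.441 mV.
(V_in − V_low)/LSB = (7.0024 − (−10)) / 0.00244141 = 6964.183.
round(6964.183) = 6964.
In binary (0b-prefixed): 0b1101100110100.

code 0b1101100110100 (decimal 6964)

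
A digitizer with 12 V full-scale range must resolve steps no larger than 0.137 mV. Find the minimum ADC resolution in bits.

Number of steps required ≥ 12 V / 0.137 mV = 87591.24.
Need 2^N ≥ 87591.24; 2^16 = 65536, 2^17 = 131072.
Minimum N = 17.

17 bits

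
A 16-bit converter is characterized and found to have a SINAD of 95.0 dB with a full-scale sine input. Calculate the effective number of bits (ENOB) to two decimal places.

15.49 bits

ENOB = (SINAD − 1.76) / 6.02 = (95.0 − 1.76)/6.02 = 15.488.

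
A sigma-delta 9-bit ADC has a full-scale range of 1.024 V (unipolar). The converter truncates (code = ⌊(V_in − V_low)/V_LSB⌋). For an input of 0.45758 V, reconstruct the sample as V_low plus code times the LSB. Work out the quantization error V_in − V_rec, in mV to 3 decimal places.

1.580 mV

LSB = 1.024/2^9 = 2.000 mV.
Scaled input = 228.7900 LSBs, so code = 228.
V_rec = 0 + 228·0.002 = 0.456 V.
Error = 0.45758 − 0.456 = 0.00158 V = 1.580 mV.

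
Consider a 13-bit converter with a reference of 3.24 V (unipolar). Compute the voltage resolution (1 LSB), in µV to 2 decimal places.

395.51 µV

Full-scale span = 3.24 V.
LSB = 3.24 / 2^13 = 3.24 / 8192 = 0.000395508 V = 395.51 µV.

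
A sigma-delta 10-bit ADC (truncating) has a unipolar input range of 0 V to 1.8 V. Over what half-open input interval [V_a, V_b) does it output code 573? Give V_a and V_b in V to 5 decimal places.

[1.00723 V, 1.00898 V)

LSB = 1.8/2^10 = 1.758 mV.
V_a = V_low + 573·LSB = 1.00723 V; V_b = V_low + 574·LSB = 1.00898 V.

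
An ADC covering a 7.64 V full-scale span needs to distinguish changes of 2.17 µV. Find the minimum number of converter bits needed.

Number of steps required ≥ 7.64 V / 2.17 µV = 3520737.33.
Need 2^N ≥ 3520737.33; 2^21 = 2097152, 2^22 = 4194304.
Minimum N = 22.

22 bits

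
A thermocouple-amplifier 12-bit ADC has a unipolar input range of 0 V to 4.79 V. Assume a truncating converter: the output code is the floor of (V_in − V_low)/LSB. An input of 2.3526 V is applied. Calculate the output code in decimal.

With 4096 levels over 4.79 V, one step is 1.169 mV.
(V_in − V_low)/LSB = (2.3526 − 0) / 0.00116943 = 2011.743.
So the output code is 2011.

code 2011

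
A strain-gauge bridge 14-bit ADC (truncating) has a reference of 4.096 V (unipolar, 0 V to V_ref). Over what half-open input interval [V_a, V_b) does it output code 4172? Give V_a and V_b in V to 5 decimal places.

LSB = 4.096/2^14 = 250.00 µV.
V_a = V_low + 4172·LSB = 1.043 V; V_b = V_low + 4173·LSB = 1.04325 V.

[1.04300 V, 1.04325 V)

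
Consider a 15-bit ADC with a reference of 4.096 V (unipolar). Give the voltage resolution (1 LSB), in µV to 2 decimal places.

125.00 µV

Full-scale span = 4.096 V.
LSB = 4.096 / 2^15 = 4.096 / 32768 = 0.000125 V = 125.00 µV.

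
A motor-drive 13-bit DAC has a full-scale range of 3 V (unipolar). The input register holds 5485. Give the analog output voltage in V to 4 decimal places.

LSB = 3 V / 2^13 = 366.21 µV.
V_out = 0 + 5485 × 0.000366211 V = 2.00867 V.

2.0087 V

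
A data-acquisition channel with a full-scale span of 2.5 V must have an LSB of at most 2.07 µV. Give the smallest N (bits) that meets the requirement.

Number of steps required ≥ 2.5 V / 2.07 µV = 1207729.47.
Need 2^N ≥ 1207729.47; 2^20 = 1048576, 2^21 = 2097152.
Minimum N = 21.

21 bits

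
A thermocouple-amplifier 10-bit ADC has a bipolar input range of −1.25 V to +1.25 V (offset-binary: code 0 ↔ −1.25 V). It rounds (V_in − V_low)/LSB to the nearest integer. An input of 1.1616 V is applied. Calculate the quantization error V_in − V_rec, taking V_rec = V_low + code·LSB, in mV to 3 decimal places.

LSB = 2.5/2^10 = 2.441 mV.
Scaled input = 987.7914 LSBs, so code = 988.
V_rec = (−1.25) + 988·0.00244141 = 1.1621094 V.
V_in − V_rec = -0.000509375 V = -0.509 mV.

-0.509 mV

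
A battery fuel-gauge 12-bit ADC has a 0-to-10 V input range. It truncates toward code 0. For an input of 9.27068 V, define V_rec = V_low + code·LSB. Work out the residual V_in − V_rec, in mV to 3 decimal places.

0.660 mV

Step size: 10 V ÷ 2^12 = 2.441 mV.
(9.27068 − 0)/0.00244141 = 3797.2705; ⌊·⌋ gives code 3797.
V_rec = 0 + 3797·0.00244141 = 9.2700195 V.
Error = 9.27068 − 9.2700195 = 0.000660469 V = 0.660 mV.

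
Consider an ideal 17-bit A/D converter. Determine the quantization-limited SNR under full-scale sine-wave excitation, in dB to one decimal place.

SNR ≈ 6.02·N + 1.76 dB = 6.02·17 + 1.76 = 104.10 dB.

104.1 dB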